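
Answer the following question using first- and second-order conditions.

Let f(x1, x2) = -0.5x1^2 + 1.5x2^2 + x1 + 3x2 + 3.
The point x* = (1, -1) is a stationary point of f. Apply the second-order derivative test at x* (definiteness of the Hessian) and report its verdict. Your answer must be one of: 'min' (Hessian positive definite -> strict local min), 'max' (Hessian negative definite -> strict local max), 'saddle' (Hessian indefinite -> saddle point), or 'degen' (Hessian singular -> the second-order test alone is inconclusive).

Compute the Hessian H = grad^2 f:
  H = [[-1, 0], [0, 3]]
Verify stationarity: grad f(x*) = H x* + g = (0, 0).
Eigenvalues of H: -1, 3.
Eigenvalues have mixed signs, so H is indefinite -> x* is a saddle point.

saddle


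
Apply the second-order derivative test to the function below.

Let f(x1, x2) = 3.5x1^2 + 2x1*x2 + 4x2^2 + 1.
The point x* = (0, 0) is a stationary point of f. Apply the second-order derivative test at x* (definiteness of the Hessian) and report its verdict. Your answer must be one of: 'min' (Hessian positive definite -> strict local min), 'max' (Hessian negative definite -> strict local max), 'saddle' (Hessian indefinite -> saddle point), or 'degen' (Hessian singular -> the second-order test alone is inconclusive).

Compute the Hessian H = grad^2 f:
  H = [[7, 2], [2, 8]]
Verify stationarity: grad f(x*) = H x* + g = (0, 0).
Eigenvalues of H: 5.4384, 9.5616.
Both eigenvalues > 0, so H is positive definite -> x* is a strict local min.

min


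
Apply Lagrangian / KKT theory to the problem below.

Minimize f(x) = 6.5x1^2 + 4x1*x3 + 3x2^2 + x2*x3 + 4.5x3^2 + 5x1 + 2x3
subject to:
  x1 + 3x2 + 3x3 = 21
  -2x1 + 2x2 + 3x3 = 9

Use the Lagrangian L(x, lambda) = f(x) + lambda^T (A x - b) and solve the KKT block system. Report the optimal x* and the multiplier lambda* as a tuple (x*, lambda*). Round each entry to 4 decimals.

Form the Lagrangian:
  L(x, lambda) = (1/2) x^T Q x + c^T x + lambda^T (A x - b)
Stationarity (grad_x L = 0): Q x + c + A^T lambda = 0.
Primal feasibility: A x = b.

This gives the KKT block system:
  [ Q   A^T ] [ x     ]   [-c ]
  [ A    0  ] [ lambda ] = [ b ]

Solving the linear system:
  x*      = (2.1907, 5.4279, 0.8419)
  lambda* = (-17.564, 9.6414)
  f(x*)   = 147.3541

x* = (2.1907, 5.4279, 0.8419), lambda* = (-17.564, 9.6414)


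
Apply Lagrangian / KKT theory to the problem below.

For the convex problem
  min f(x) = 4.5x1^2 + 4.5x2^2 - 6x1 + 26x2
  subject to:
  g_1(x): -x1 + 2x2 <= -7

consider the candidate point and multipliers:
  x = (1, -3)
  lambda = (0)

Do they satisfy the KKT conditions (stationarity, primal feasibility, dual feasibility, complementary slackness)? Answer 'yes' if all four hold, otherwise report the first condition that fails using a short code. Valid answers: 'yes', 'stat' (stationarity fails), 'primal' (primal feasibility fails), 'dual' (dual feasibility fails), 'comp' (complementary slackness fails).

Gradient of f: grad f(x) = Q x + c = (3, -1)
Constraint values g_i(x) = a_i^T x - b_i:
  g_1((1, -3)) = 0
Stationarity residual: grad f(x) + sum_i lambda_i a_i = (3, -1)
  -> stationarity FAILS
Primal feasibility (all g_i <= 0): OK
Dual feasibility (all lambda_i >= 0): OK
Complementary slackness (lambda_i * g_i(x) = 0 for all i): OK

Verdict: the first failing condition is stationarity -> stat.

stat


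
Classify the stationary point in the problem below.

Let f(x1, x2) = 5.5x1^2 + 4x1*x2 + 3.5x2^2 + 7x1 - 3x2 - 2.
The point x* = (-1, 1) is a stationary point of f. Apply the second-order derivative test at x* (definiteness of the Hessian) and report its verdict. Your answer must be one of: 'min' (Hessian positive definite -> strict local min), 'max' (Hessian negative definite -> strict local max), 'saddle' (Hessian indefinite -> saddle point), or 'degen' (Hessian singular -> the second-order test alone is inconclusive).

Compute the Hessian H = grad^2 f:
  H = [[11, 4], [4, 7]]
Verify stationarity: grad f(x*) = H x* + g = (0, 0).
Eigenvalues of H: 4.5279, 13.4721.
Both eigenvalues > 0, so H is positive definite -> x* is a strict local min.

min


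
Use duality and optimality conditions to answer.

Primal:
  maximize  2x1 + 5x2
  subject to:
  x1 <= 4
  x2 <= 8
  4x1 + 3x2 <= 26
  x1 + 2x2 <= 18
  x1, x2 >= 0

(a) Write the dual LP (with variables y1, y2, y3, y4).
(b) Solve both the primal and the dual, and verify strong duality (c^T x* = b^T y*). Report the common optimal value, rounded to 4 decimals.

The standard primal-dual pair for 'max c^T x s.t. A x <= b, x >= 0' is:
  Dual:  min b^T y  s.t.  A^T y >= c,  y >= 0.

So the dual LP is:
  minimize  4y1 + 8y2 + 26y3 + 18y4
  subject to:
    y1 + 4y3 + y4 >= 2
    y2 + 3y3 + 2y4 >= 5
    y1, y2, y3, y4 >= 0

Solving the primal: x* = (0.5, 8).
  primal value c^T x* = 41.
Solving the dual: y* = (0, 3.5, 0.5, 0).
  dual value b^T y* = 41.
Strong duality: c^T x* = b^T y*. Confirmed.

41


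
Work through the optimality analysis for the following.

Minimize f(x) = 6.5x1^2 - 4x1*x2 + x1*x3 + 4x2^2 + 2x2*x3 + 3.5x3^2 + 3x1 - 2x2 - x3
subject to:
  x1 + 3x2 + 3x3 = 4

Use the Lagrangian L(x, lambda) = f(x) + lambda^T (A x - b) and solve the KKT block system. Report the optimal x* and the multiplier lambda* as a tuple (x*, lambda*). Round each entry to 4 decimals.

Form the Lagrangian:
  L(x, lambda) = (1/2) x^T Q x + c^T x + lambda^T (A x - b)
Stationarity (grad_x L = 0): Q x + c + A^T lambda = 0.
Primal feasibility: A x = b.

This gives the KKT block system:
  [ Q   A^T ] [ x     ]   [-c ]
  [ A    0  ] [ lambda ] = [ b ]

Solving the linear system:
  x*      = (0.0634, 0.7162, 0.596)
  lambda* = (-1.5559)
  f(x*)   = 2.1928

x* = (0.0634, 0.7162, 0.596), lambda* = (-1.5559)


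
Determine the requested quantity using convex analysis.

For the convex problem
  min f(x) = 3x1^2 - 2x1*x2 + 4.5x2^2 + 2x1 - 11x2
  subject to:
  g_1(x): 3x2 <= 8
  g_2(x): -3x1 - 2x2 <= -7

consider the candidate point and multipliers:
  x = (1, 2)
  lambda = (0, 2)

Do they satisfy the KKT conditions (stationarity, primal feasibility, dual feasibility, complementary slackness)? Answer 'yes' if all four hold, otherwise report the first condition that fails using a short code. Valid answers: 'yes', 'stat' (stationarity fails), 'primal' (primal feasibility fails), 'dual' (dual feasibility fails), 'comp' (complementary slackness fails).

Gradient of f: grad f(x) = Q x + c = (4, 5)
Constraint values g_i(x) = a_i^T x - b_i:
  g_1((1, 2)) = -2
  g_2((1, 2)) = 0
Stationarity residual: grad f(x) + sum_i lambda_i a_i = (-2, 1)
  -> stationarity FAILS
Primal feasibility (all g_i <= 0): OK
Dual feasibility (all lambda_i >= 0): OK
Complementary slackness (lambda_i * g_i(x) = 0 for all i): OK

Verdict: the first failing condition is stationarity -> stat.

stat


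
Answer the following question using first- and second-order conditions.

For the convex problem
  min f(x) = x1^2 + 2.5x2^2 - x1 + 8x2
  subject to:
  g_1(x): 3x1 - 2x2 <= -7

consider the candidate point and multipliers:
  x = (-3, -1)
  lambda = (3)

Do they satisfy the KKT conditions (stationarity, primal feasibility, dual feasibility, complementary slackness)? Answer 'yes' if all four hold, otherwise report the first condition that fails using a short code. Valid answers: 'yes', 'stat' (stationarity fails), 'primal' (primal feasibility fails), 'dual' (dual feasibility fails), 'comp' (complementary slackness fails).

Gradient of f: grad f(x) = Q x + c = (-7, 3)
Constraint values g_i(x) = a_i^T x - b_i:
  g_1((-3, -1)) = 0
Stationarity residual: grad f(x) + sum_i lambda_i a_i = (2, -3)
  -> stationarity FAILS
Primal feasibility (all g_i <= 0): OK
Dual feasibility (all lambda_i >= 0): OK
Complementary slackness (lambda_i * g_i(x) = 0 for all i): OK

Verdict: the first failing condition is stationarity -> stat.

stat


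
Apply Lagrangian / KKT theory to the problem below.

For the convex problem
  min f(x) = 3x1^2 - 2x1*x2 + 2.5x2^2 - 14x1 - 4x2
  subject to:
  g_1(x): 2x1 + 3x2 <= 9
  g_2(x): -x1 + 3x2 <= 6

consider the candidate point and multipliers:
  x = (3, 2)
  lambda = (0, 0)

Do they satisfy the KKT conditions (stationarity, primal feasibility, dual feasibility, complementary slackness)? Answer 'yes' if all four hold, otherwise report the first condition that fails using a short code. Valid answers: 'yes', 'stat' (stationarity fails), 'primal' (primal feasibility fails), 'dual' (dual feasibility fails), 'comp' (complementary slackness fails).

Gradient of f: grad f(x) = Q x + c = (0, 0)
Constraint values g_i(x) = a_i^T x - b_i:
  g_1((3, 2)) = 3
  g_2((3, 2)) = -3
Stationarity residual: grad f(x) + sum_i lambda_i a_i = (0, 0)
  -> stationarity OK
Primal feasibility (all g_i <= 0): FAILS
Dual feasibility (all lambda_i >= 0): OK
Complementary slackness (lambda_i * g_i(x) = 0 for all i): OK

Verdict: the first failing condition is primal_feasibility -> primal.

primal


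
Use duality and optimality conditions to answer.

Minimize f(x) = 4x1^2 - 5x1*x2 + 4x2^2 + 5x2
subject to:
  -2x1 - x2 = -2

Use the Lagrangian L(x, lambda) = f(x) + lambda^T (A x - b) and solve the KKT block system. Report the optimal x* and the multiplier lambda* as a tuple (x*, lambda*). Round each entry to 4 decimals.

Form the Lagrangian:
  L(x, lambda) = (1/2) x^T Q x + c^T x + lambda^T (A x - b)
Stationarity (grad_x L = 0): Q x + c + A^T lambda = 0.
Primal feasibility: A x = b.

This gives the KKT block system:
  [ Q   A^T ] [ x     ]   [-c ]
  [ A    0  ] [ lambda ] = [ b ]

Solving the linear system:
  x*      = (0.8667, 0.2667)
  lambda* = (2.8)
  f(x*)   = 3.4667

x* = (0.8667, 0.2667), lambda* = (2.8)


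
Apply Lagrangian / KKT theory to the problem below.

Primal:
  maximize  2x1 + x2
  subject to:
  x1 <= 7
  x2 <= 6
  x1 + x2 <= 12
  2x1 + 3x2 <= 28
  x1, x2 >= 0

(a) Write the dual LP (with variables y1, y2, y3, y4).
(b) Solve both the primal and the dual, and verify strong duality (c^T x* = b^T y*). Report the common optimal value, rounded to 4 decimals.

The standard primal-dual pair for 'max c^T x s.t. A x <= b, x >= 0' is:
  Dual:  min b^T y  s.t.  A^T y >= c,  y >= 0.

So the dual LP is:
  minimize  7y1 + 6y2 + 12y3 + 28y4
  subject to:
    y1 + y3 + 2y4 >= 2
    y2 + y3 + 3y4 >= 1
    y1, y2, y3, y4 >= 0

Solving the primal: x* = (7, 4.6667).
  primal value c^T x* = 18.6667.
Solving the dual: y* = (1.3333, 0, 0, 0.3333).
  dual value b^T y* = 18.6667.
Strong duality: c^T x* = b^T y*. Confirmed.

18.6667


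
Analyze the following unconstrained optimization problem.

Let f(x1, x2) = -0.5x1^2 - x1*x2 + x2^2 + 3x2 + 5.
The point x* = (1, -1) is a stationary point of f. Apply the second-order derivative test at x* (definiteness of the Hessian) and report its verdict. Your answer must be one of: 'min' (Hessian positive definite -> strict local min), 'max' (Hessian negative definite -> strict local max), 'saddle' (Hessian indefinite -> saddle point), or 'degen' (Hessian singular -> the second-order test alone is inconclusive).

Compute the Hessian H = grad^2 f:
  H = [[-1, -1], [-1, 2]]
Verify stationarity: grad f(x*) = H x* + g = (0, 0).
Eigenvalues of H: -1.3028, 2.3028.
Eigenvalues have mixed signs, so H is indefinite -> x* is a saddle point.

saddle


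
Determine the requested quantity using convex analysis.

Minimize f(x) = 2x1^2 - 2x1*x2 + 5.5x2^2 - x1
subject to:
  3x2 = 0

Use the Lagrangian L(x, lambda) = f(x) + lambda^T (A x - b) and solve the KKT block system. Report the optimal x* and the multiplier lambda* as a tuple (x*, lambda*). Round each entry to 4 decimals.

Form the Lagrangian:
  L(x, lambda) = (1/2) x^T Q x + c^T x + lambda^T (A x - b)
Stationarity (grad_x L = 0): Q x + c + A^T lambda = 0.
Primal feasibility: A x = b.

This gives the KKT block system:
  [ Q   A^T ] [ x     ]   [-c ]
  [ A    0  ] [ lambda ] = [ b ]

Solving the linear system:
  x*      = (0.25, 0)
  lambda* = (0.1667)
  f(x*)   = -0.125

x* = (0.25, 0), lambda* = (0.1667)


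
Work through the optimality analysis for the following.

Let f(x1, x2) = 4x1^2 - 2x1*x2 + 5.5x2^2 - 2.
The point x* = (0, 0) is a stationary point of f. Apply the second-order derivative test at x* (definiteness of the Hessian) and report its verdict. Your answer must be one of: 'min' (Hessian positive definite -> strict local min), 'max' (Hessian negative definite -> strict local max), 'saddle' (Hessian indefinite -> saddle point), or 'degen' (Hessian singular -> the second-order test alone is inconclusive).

Compute the Hessian H = grad^2 f:
  H = [[8, -2], [-2, 11]]
Verify stationarity: grad f(x*) = H x* + g = (0, 0).
Eigenvalues of H: 7, 12.
Both eigenvalues > 0, so H is positive definite -> x* is a strict local min.

min


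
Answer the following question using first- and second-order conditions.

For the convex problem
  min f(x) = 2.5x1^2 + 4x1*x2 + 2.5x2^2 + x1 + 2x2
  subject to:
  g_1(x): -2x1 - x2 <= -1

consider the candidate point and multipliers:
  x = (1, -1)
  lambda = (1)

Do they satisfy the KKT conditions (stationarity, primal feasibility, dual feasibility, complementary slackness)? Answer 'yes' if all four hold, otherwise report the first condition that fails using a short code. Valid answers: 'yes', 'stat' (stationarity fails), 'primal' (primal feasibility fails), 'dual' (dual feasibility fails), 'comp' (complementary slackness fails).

Gradient of f: grad f(x) = Q x + c = (2, 1)
Constraint values g_i(x) = a_i^T x - b_i:
  g_1((1, -1)) = 0
Stationarity residual: grad f(x) + sum_i lambda_i a_i = (0, 0)
  -> stationarity OK
Primal feasibility (all g_i <= 0): OK
Dual feasibility (all lambda_i >= 0): OK
Complementary slackness (lambda_i * g_i(x) = 0 for all i): OK

Verdict: yes, KKT holds.

yes


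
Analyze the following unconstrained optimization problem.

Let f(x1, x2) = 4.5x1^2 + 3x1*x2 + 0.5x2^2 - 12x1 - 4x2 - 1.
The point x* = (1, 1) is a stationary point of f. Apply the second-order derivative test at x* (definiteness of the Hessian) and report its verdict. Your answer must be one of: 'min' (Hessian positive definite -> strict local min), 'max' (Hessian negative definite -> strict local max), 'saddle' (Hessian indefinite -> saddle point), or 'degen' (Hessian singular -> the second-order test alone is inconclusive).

Compute the Hessian H = grad^2 f:
  H = [[9, 3], [3, 1]]
Verify stationarity: grad f(x*) = H x* + g = (0, 0).
Eigenvalues of H: 0, 10.
H has a zero eigenvalue (singular; positive semidefinite but not definite), so H is neither positive definite, negative definite, nor indefinite. The second-order test alone is inconclusive -> degen.
(Indeed, f is constant along the null direction of H through x*, so x* is not a strict local extremum.)

degen


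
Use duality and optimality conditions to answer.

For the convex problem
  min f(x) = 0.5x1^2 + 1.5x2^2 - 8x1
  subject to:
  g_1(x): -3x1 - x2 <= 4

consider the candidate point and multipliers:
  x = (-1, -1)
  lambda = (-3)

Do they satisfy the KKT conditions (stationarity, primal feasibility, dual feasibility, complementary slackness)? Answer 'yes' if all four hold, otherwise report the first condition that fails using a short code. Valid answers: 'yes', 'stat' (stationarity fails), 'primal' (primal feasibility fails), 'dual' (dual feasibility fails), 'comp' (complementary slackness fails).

Gradient of f: grad f(x) = Q x + c = (-9, -3)
Constraint values g_i(x) = a_i^T x - b_i:
  g_1((-1, -1)) = 0
Stationarity residual: grad f(x) + sum_i lambda_i a_i = (0, 0)
  -> stationarity OK
Primal feasibility (all g_i <= 0): OK
Dual feasibility (all lambda_i >= 0): FAILS
Complementary slackness (lambda_i * g_i(x) = 0 for all i): OK

Verdict: the first failing condition is dual_feasibility -> dual.

dual


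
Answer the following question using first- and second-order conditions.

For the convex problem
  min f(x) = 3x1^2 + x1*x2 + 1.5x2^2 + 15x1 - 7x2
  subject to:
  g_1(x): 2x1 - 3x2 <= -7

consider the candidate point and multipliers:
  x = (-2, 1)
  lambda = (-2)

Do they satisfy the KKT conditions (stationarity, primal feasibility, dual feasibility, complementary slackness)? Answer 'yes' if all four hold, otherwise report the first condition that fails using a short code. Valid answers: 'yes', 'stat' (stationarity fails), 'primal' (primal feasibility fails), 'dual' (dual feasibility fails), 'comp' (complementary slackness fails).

Gradient of f: grad f(x) = Q x + c = (4, -6)
Constraint values g_i(x) = a_i^T x - b_i:
  g_1((-2, 1)) = 0
Stationarity residual: grad f(x) + sum_i lambda_i a_i = (0, 0)
  -> stationarity OK
Primal feasibility (all g_i <= 0): OK
Dual feasibility (all lambda_i >= 0): FAILS
Complementary slackness (lambda_i * g_i(x) = 0 for all i): OK

Verdict: the first failing condition is dual_feasibility -> dual.

dual


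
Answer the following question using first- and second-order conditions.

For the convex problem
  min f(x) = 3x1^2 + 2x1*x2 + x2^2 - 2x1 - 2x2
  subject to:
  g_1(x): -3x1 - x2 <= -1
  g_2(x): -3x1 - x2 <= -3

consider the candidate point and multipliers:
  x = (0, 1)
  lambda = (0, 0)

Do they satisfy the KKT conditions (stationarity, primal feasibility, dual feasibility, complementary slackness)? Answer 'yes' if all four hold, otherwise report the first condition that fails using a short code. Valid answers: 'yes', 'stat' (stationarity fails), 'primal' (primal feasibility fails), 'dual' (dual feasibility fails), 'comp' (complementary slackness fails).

Gradient of f: grad f(x) = Q x + c = (0, 0)
Constraint values g_i(x) = a_i^T x - b_i:
  g_1((0, 1)) = 0
  g_2((0, 1)) = 2
Stationarity residual: grad f(x) + sum_i lambda_i a_i = (0, 0)
  -> stationarity OK
Primal feasibility (all g_i <= 0): FAILS
Dual feasibility (all lambda_i >= 0): OK
Complementary slackness (lambda_i * g_i(x) = 0 for all i): OK

Verdict: the first failing condition is primal_feasibility -> primal.

primal


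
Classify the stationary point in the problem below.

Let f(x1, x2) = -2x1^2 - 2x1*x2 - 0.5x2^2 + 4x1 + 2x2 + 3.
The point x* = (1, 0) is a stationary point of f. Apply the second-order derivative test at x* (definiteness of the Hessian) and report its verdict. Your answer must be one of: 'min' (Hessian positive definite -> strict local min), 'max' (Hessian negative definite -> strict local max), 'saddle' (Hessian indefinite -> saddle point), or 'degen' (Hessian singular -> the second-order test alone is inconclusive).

Compute the Hessian H = grad^2 f:
  H = [[-4, -2], [-2, -1]]
Verify stationarity: grad f(x*) = H x* + g = (0, 0).
Eigenvalues of H: -5, 0.
H has a zero eigenvalue (singular; negative semidefinite but not definite), so H is neither positive definite, negative definite, nor indefinite. The second-order test alone is inconclusive -> degen.
(Indeed, f is constant along the null direction of H through x*, so x* is not a strict local extremum.)

degen


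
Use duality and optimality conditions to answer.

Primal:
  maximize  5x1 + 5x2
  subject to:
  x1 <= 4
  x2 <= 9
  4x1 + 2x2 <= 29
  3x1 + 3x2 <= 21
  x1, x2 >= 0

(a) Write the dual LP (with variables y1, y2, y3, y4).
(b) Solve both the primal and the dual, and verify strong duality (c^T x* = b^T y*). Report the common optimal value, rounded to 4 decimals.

The standard primal-dual pair for 'max c^T x s.t. A x <= b, x >= 0' is:
  Dual:  min b^T y  s.t.  A^T y >= c,  y >= 0.

So the dual LP is:
  minimize  4y1 + 9y2 + 29y3 + 21y4
  subject to:
    y1 + 4y3 + 3y4 >= 5
    y2 + 2y3 + 3y4 >= 5
    y1, y2, y3, y4 >= 0

Solving the primal: x* = (4, 3).
  primal value c^T x* = 35.
Solving the dual: y* = (0, 0, 0, 1.6667).
  dual value b^T y* = 35.
Strong duality: c^T x* = b^T y*. Confirmed.

35


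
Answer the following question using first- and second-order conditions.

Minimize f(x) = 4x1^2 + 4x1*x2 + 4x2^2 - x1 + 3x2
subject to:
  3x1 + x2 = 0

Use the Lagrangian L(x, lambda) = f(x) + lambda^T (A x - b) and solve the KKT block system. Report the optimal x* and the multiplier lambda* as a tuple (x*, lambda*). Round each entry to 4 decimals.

Form the Lagrangian:
  L(x, lambda) = (1/2) x^T Q x + c^T x + lambda^T (A x - b)
Stationarity (grad_x L = 0): Q x + c + A^T lambda = 0.
Primal feasibility: A x = b.

This gives the KKT block system:
  [ Q   A^T ] [ x     ]   [-c ]
  [ A    0  ] [ lambda ] = [ b ]

Solving the linear system:
  x*      = (0.1786, -0.5357)
  lambda* = (0.5714)
  f(x*)   = -0.8929

x* = (0.1786, -0.5357), lambda* = (0.5714)


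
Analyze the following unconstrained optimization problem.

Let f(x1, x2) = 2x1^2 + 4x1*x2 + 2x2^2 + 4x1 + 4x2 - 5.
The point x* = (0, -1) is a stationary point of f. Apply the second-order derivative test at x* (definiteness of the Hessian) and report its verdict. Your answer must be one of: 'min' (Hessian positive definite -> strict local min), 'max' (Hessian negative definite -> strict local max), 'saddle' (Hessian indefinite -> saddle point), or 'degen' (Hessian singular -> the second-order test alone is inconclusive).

Compute the Hessian H = grad^2 f:
  H = [[4, 4], [4, 4]]
Verify stationarity: grad f(x*) = H x* + g = (0, 0).
Eigenvalues of H: 0, 8.
H has a zero eigenvalue (singular; positive semidefinite but not definite), so H is neither positive definite, negative definite, nor indefinite. The second-order test alone is inconclusive -> degen.
(Indeed, f is constant along the null direction of H through x*, so x* is not a strict local extremum.)

degen


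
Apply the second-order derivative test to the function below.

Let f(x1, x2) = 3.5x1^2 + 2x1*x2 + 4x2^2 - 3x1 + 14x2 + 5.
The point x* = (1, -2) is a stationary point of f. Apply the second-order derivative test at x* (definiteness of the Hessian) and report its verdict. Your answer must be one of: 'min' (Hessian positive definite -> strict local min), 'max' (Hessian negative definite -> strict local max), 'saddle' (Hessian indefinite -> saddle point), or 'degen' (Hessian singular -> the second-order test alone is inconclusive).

Compute the Hessian H = grad^2 f:
  H = [[7, 2], [2, 8]]
Verify stationarity: grad f(x*) = H x* + g = (0, 0).
Eigenvalues of H: 5.4384, 9.5616.
Both eigenvalues > 0, so H is positive definite -> x* is a strict local min.

min


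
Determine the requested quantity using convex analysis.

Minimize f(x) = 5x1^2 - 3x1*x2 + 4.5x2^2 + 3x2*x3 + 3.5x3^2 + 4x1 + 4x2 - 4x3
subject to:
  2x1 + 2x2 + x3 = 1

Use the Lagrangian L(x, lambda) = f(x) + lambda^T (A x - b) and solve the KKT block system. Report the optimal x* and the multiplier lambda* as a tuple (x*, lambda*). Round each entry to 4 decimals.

Form the Lagrangian:
  L(x, lambda) = (1/2) x^T Q x + c^T x + lambda^T (A x - b)
Stationarity (grad_x L = 0): Q x + c + A^T lambda = 0.
Primal feasibility: A x = b.

This gives the KKT block system:
  [ Q   A^T ] [ x     ]   [-c ]
  [ A    0  ] [ lambda ] = [ b ]

Solving the linear system:
  x*      = (0.1171, -0.129, 1.0238)
  lambda* = (-2.7793)
  f(x*)   = -0.6817

x* = (0.1171, -0.129, 1.0238), lambda* = (-2.7793)


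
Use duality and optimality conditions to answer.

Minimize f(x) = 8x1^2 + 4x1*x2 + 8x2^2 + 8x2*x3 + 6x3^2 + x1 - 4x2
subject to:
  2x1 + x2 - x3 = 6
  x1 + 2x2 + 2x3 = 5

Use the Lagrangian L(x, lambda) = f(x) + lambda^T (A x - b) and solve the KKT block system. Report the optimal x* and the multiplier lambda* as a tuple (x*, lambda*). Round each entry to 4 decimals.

Form the Lagrangian:
  L(x, lambda) = (1/2) x^T Q x + c^T x + lambda^T (A x - b)
Stationarity (grad_x L = 0): Q x + c + A^T lambda = 0.
Primal feasibility: A x = b.

This gives the KKT block system:
  [ Q   A^T ] [ x     ]   [-c ]
  [ A    0  ] [ lambda ] = [ b ]

Solving the linear system:
  x*      = (1.5275, 2.3407, -0.6044)
  lambda* = (-11.6264, -11.5495)
  f(x*)   = 59.8352

x* = (1.5275, 2.3407, -0.6044), lambda* = (-11.6264, -11.5495)


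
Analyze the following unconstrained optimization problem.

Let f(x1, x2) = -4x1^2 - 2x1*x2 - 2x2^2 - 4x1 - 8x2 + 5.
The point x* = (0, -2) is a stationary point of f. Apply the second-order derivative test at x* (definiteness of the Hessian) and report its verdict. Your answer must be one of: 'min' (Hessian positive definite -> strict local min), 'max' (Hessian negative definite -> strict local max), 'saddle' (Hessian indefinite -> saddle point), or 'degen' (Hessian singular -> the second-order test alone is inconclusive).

Compute the Hessian H = grad^2 f:
  H = [[-8, -2], [-2, -4]]
Verify stationarity: grad f(x*) = H x* + g = (0, 0).
Eigenvalues of H: -8.8284, -3.1716.
Both eigenvalues < 0, so H is negative definite -> x* is a strict local max.

max


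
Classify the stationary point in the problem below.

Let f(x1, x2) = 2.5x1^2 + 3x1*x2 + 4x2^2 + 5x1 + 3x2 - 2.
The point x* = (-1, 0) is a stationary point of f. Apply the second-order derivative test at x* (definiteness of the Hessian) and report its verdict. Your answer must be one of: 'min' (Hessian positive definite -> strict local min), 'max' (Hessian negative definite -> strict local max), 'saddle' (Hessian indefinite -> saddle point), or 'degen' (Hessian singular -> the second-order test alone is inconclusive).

Compute the Hessian H = grad^2 f:
  H = [[5, 3], [3, 8]]
Verify stationarity: grad f(x*) = H x* + g = (0, 0).
Eigenvalues of H: 3.1459, 9.8541.
Both eigenvalues > 0, so H is positive definite -> x* is a strict local min.

min


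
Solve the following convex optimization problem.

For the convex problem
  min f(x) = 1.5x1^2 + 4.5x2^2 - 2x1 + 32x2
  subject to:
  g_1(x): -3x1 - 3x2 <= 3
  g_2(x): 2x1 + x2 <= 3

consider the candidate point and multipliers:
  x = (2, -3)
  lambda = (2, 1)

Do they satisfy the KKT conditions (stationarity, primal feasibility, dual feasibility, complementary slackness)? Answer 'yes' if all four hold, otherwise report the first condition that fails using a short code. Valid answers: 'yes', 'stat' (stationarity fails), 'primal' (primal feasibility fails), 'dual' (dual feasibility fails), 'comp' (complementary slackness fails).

Gradient of f: grad f(x) = Q x + c = (4, 5)
Constraint values g_i(x) = a_i^T x - b_i:
  g_1((2, -3)) = 0
  g_2((2, -3)) = -2
Stationarity residual: grad f(x) + sum_i lambda_i a_i = (0, 0)
  -> stationarity OK
Primal feasibility (all g_i <= 0): OK
Dual feasibility (all lambda_i >= 0): OK
Complementary slackness (lambda_i * g_i(x) = 0 for all i): FAILS

Verdict: the first failing condition is complementary_slackness -> comp.

comp


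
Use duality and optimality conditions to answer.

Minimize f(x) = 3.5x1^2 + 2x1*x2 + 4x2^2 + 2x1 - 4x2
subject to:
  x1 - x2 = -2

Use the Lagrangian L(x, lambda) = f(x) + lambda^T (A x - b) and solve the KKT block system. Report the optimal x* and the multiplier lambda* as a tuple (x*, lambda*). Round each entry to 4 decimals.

Form the Lagrangian:
  L(x, lambda) = (1/2) x^T Q x + c^T x + lambda^T (A x - b)
Stationarity (grad_x L = 0): Q x + c + A^T lambda = 0.
Primal feasibility: A x = b.

This gives the KKT block system:
  [ Q   A^T ] [ x     ]   [-c ]
  [ A    0  ] [ lambda ] = [ b ]

Solving the linear system:
  x*      = (-0.9474, 1.0526)
  lambda* = (2.5263)
  f(x*)   = -0.5263

x* = (-0.9474, 1.0526), lambda* = (2.5263)


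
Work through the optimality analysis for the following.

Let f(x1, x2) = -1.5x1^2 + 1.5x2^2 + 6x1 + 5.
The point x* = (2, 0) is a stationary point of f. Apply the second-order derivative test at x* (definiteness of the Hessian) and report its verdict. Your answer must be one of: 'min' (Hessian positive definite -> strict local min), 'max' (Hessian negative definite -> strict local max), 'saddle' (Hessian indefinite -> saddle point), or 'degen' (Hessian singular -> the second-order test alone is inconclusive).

Compute the Hessian H = grad^2 f:
  H = [[-3, 0], [0, 3]]
Verify stationarity: grad f(x*) = H x* + g = (0, 0).
Eigenvalues of H: -3, 3.
Eigenvalues have mixed signs, so H is indefinite -> x* is a saddle point.

saddle


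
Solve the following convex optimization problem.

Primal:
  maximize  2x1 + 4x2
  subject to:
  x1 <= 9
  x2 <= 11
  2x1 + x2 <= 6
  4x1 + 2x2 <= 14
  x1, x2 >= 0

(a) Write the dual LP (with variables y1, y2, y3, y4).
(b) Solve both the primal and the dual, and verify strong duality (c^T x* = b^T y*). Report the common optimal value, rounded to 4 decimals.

The standard primal-dual pair for 'max c^T x s.t. A x <= b, x >= 0' is:
  Dual:  min b^T y  s.t.  A^T y >= c,  y >= 0.

So the dual LP is:
  minimize  9y1 + 11y2 + 6y3 + 14y4
  subject to:
    y1 + 2y3 + 4y4 >= 2
    y2 + y3 + 2y4 >= 4
    y1, y2, y3, y4 >= 0

Solving the primal: x* = (0, 6).
  primal value c^T x* = 24.
Solving the dual: y* = (0, 0, 4, 0).
  dual value b^T y* = 24.
Strong duality: c^T x* = b^T y*. Confirmed.

24


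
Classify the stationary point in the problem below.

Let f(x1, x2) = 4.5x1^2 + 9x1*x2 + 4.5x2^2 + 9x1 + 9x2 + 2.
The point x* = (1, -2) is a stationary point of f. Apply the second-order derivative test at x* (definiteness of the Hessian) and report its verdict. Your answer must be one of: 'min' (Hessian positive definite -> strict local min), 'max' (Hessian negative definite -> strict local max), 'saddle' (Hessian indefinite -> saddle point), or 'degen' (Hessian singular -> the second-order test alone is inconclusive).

Compute the Hessian H = grad^2 f:
  H = [[9, 9], [9, 9]]
Verify stationarity: grad f(x*) = H x* + g = (0, 0).
Eigenvalues of H: 0, 18.
H has a zero eigenvalue (singular; positive semidefinite but not definite), so H is neither positive definite, negative definite, nor indefinite. The second-order test alone is inconclusive -> degen.
(Indeed, f is constant along the null direction of H through x*, so x* is not a strict local extremum.)

degen


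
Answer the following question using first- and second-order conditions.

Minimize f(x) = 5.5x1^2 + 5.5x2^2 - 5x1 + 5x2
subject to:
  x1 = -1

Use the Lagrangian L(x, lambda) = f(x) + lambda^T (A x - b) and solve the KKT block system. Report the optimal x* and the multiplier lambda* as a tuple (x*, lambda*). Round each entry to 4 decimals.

Form the Lagrangian:
  L(x, lambda) = (1/2) x^T Q x + c^T x + lambda^T (A x - b)
Stationarity (grad_x L = 0): Q x + c + A^T lambda = 0.
Primal feasibility: A x = b.

This gives the KKT block system:
  [ Q   A^T ] [ x     ]   [-c ]
  [ A    0  ] [ lambda ] = [ b ]

Solving the linear system:
  x*      = (-1, -0.4545)
  lambda* = (16)
  f(x*)   = 9.3636

x* = (-1, -0.4545), lambda* = (16)


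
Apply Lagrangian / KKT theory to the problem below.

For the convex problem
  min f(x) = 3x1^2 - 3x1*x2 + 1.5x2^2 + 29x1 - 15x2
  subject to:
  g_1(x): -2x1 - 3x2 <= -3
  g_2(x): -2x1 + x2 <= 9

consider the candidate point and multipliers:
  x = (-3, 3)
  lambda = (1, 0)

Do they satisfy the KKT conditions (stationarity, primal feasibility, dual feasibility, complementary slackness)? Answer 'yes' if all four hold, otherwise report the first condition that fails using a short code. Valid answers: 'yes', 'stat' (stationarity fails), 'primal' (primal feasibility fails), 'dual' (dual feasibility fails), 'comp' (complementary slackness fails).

Gradient of f: grad f(x) = Q x + c = (2, 3)
Constraint values g_i(x) = a_i^T x - b_i:
  g_1((-3, 3)) = 0
  g_2((-3, 3)) = 0
Stationarity residual: grad f(x) + sum_i lambda_i a_i = (0, 0)
  -> stationarity OK
Primal feasibility (all g_i <= 0): OK
Dual feasibility (all lambda_i >= 0): OK
Complementary slackness (lambda_i * g_i(x) = 0 for all i): OK

Verdict: yes, KKT holds.

yes


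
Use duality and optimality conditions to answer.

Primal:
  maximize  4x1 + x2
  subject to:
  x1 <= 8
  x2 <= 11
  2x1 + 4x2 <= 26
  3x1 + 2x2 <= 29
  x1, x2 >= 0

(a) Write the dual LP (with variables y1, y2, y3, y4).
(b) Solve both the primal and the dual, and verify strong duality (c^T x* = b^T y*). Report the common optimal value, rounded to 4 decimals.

The standard primal-dual pair for 'max c^T x s.t. A x <= b, x >= 0' is:
  Dual:  min b^T y  s.t.  A^T y >= c,  y >= 0.

So the dual LP is:
  minimize  8y1 + 11y2 + 26y3 + 29y4
  subject to:
    y1 + 2y3 + 3y4 >= 4
    y2 + 4y3 + 2y4 >= 1
    y1, y2, y3, y4 >= 0

Solving the primal: x* = (8, 2.5).
  primal value c^T x* = 34.5.
Solving the dual: y* = (3.5, 0, 0.25, 0).
  dual value b^T y* = 34.5.
Strong duality: c^T x* = b^T y*. Confirmed.

34.5


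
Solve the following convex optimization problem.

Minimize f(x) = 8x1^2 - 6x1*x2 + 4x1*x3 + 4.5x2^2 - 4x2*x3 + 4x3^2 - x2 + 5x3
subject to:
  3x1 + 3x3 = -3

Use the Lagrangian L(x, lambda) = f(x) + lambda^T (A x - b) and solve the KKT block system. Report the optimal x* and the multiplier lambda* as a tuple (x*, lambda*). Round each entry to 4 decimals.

Form the Lagrangian:
  L(x, lambda) = (1/2) x^T Q x + c^T x + lambda^T (A x - b)
Stationarity (grad_x L = 0): Q x + c + A^T lambda = 0.
Primal feasibility: A x = b.

This gives the KKT block system:
  [ Q   A^T ] [ x     ]   [-c ]
  [ A    0  ] [ lambda ] = [ b ]

Solving the linear system:
  x*      = (0.0214, -0.3286, -1.0214)
  lambda* = (0.5905)
  f(x*)   = -1.5036

x* = (0.0214, -0.3286, -1.0214), lambda* = (0.5905)


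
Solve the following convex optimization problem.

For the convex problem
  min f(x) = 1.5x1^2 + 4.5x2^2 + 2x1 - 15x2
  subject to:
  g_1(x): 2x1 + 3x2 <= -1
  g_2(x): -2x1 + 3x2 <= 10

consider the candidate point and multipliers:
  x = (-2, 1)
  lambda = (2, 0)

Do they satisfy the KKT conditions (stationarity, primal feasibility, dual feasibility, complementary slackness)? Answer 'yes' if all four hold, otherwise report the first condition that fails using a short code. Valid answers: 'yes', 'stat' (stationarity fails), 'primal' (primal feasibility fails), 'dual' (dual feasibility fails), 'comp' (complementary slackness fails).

Gradient of f: grad f(x) = Q x + c = (-4, -6)
Constraint values g_i(x) = a_i^T x - b_i:
  g_1((-2, 1)) = 0
  g_2((-2, 1)) = -3
Stationarity residual: grad f(x) + sum_i lambda_i a_i = (0, 0)
  -> stationarity OK
Primal feasibility (all g_i <= 0): OK
Dual feasibility (all lambda_i >= 0): OK
Complementary slackness (lambda_i * g_i(x) = 0 for all i): OK

Verdict: yes, KKT holds.

yes


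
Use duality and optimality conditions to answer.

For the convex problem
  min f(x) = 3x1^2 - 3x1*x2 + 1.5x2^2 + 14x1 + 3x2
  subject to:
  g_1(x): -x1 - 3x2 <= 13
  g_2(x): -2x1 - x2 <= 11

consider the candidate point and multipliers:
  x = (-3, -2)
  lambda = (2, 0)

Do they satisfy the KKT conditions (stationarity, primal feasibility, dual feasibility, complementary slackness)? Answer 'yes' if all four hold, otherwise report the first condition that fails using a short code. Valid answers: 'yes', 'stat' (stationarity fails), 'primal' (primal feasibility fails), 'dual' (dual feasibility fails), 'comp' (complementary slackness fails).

Gradient of f: grad f(x) = Q x + c = (2, 6)
Constraint values g_i(x) = a_i^T x - b_i:
  g_1((-3, -2)) = -4
  g_2((-3, -2)) = -3
Stationarity residual: grad f(x) + sum_i lambda_i a_i = (0, 0)
  -> stationarity OK
Primal feasibility (all g_i <= 0): OK
Dual feasibility (all lambda_i >= 0): OK
Complementary slackness (lambda_i * g_i(x) = 0 for all i): FAILS

Verdict: the first failing condition is complementary_slackness -> comp.

comp


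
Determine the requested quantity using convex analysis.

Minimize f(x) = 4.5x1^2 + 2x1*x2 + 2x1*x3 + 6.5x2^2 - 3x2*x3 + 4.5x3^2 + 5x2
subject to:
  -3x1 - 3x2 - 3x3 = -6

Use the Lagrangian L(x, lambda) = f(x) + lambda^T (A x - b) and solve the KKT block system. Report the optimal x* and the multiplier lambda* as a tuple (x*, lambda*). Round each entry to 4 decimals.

Form the Lagrangian:
  L(x, lambda) = (1/2) x^T Q x + c^T x + lambda^T (A x - b)
Stationarity (grad_x L = 0): Q x + c + A^T lambda = 0.
Primal feasibility: A x = b.

This gives the KKT block system:
  [ Q   A^T ] [ x     ]   [-c ]
  [ A    0  ] [ lambda ] = [ b ]

Solving the linear system:
  x*      = (0.6613, 0.3952, 0.9435)
  lambda* = (2.8763)
  f(x*)   = 9.6169

x* = (0.6613, 0.3952, 0.9435), lambda* = (2.8763)


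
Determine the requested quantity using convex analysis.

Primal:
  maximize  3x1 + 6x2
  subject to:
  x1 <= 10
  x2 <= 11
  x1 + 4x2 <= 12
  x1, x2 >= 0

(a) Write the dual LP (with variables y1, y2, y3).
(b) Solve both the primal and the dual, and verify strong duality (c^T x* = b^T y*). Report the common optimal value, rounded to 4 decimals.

The standard primal-dual pair for 'max c^T x s.t. A x <= b, x >= 0' is:
  Dual:  min b^T y  s.t.  A^T y >= c,  y >= 0.

So the dual LP is:
  minimize  10y1 + 11y2 + 12y3
  subject to:
    y1 + y3 >= 3
    y2 + 4y3 >= 6
    y1, y2, y3 >= 0

Solving the primal: x* = (10, 0.5).
  primal value c^T x* = 33.
Solving the dual: y* = (1.5, 0, 1.5).
  dual value b^T y* = 33.
Strong duality: c^T x* = b^T y*. Confirmed.

33


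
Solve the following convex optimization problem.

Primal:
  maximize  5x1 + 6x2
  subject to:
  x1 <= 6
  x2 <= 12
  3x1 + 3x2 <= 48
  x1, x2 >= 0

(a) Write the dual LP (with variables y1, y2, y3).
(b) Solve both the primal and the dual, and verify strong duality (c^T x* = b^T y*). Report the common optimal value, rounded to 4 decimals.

The standard primal-dual pair for 'max c^T x s.t. A x <= b, x >= 0' is:
  Dual:  min b^T y  s.t.  A^T y >= c,  y >= 0.

So the dual LP is:
  minimize  6y1 + 12y2 + 48y3
  subject to:
    y1 + 3y3 >= 5
    y2 + 3y3 >= 6
    y1, y2, y3 >= 0

Solving the primal: x* = (4, 12).
  primal value c^T x* = 92.
Solving the dual: y* = (0, 1, 1.6667).
  dual value b^T y* = 92.
Strong duality: c^T x* = b^T y*. Confirmed.

92


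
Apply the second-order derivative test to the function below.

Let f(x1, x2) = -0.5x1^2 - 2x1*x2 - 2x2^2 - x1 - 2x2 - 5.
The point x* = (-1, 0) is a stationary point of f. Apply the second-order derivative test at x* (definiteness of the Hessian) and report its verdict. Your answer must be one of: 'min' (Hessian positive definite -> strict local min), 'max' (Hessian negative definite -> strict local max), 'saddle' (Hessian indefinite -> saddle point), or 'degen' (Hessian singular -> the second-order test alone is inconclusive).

Compute the Hessian H = grad^2 f:
  H = [[-1, -2], [-2, -4]]
Verify stationarity: grad f(x*) = H x* + g = (0, 0).
Eigenvalues of H: -5, 0.
H has a zero eigenvalue (singular; negative semidefinite but not definite), so H is neither positive definite, negative definite, nor indefinite. The second-order test alone is inconclusive -> degen.
(Indeed, f is constant along the null direction of H through x*, so x* is not a strict local extremum.)

degen


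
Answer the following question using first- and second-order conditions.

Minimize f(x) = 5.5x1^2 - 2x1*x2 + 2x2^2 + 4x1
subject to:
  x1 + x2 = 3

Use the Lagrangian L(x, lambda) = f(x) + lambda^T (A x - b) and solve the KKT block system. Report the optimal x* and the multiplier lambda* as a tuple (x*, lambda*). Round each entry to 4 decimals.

Form the Lagrangian:
  L(x, lambda) = (1/2) x^T Q x + c^T x + lambda^T (A x - b)
Stationarity (grad_x L = 0): Q x + c + A^T lambda = 0.
Primal feasibility: A x = b.

This gives the KKT block system:
  [ Q   A^T ] [ x     ]   [-c ]
  [ A    0  ] [ lambda ] = [ b ]

Solving the linear system:
  x*      = (0.7368, 2.2632)
  lambda* = (-7.5789)
  f(x*)   = 12.8421

x* = (0.7368, 2.2632), lambda* = (-7.5789)


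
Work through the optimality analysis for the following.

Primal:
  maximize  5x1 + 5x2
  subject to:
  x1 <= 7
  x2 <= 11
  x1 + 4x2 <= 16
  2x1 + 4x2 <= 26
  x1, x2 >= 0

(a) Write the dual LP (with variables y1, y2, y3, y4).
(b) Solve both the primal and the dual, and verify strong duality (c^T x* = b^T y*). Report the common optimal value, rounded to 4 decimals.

The standard primal-dual pair for 'max c^T x s.t. A x <= b, x >= 0' is:
  Dual:  min b^T y  s.t.  A^T y >= c,  y >= 0.

So the dual LP is:
  minimize  7y1 + 11y2 + 16y3 + 26y4
  subject to:
    y1 + y3 + 2y4 >= 5
    y2 + 4y3 + 4y4 >= 5
    y1, y2, y3, y4 >= 0

Solving the primal: x* = (7, 2.25).
  primal value c^T x* = 46.25.
Solving the dual: y* = (3.75, 0, 1.25, 0).
  dual value b^T y* = 46.25.
Strong duality: c^T x* = b^T y*. Confirmed.

46.25


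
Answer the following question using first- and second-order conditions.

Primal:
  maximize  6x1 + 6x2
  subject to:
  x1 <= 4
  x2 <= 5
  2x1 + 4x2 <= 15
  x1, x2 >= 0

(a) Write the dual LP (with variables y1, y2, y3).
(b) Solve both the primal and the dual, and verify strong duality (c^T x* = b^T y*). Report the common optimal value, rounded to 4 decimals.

The standard primal-dual pair for 'max c^T x s.t. A x <= b, x >= 0' is:
  Dual:  min b^T y  s.t.  A^T y >= c,  y >= 0.

So the dual LP is:
  minimize  4y1 + 5y2 + 15y3
  subject to:
    y1 + 2y3 >= 6
    y2 + 4y3 >= 6
    y1, y2, y3 >= 0

Solving the primal: x* = (4, 1.75).
  primal value c^T x* = 34.5.
Solving the dual: y* = (3, 0, 1.5).
  dual value b^T y* = 34.5.
Strong duality: c^T x* = b^T y*. Confirmed.

34.5
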